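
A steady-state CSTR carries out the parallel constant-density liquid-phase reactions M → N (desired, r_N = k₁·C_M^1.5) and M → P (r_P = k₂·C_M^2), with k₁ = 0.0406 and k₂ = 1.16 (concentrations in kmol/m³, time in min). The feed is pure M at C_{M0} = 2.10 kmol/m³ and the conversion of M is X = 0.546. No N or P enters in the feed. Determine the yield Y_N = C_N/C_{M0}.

0.0189

Exit C_M = C_{M0}(1−X) = 2.10×0.454 = 0.9534 kmol/m³.
In a CSTR the entire volume is at exit conditions, so r_N = 0.0406×0.9534^1.5 = 0.03780 and r_P = 1.16×0.9534^2 = 1.054.
Fraction of consumed M going to N: r_N/(r_N+r_P) = 0.03460.
C_N = 0.03460·C_{M0}·X = 0.03460×2.10×0.546 = 0.0397 kmol/m³; Y_N = C_N/C_{M0} = 0.0189.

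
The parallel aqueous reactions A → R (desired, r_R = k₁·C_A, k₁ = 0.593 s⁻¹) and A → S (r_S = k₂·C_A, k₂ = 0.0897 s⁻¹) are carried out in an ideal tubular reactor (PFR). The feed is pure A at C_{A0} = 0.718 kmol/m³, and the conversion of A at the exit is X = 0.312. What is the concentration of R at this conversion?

C_A = C_{A0}(1−X) = 0.4940 kmol/m³.
Both paths are first order in A, so the instantaneous fraction to R is constant: dC_R/d(−C_A) = k₁/(k₁+k₂) = 0.8686.
C_R = 0.8686·(C_{A0}−C_A) = 0.8686×0.2240 = 0.195 kmol/m³.

0.195 kmol/m³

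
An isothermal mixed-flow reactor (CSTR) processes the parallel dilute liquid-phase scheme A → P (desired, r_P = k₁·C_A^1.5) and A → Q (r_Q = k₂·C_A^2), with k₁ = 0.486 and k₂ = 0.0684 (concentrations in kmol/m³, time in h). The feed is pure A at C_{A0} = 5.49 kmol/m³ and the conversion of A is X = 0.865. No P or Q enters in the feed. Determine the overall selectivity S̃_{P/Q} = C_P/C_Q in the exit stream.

8.25

Exit C_A = C_{A0}(1−X) = 5.49×0.135 = 0.7412 kmol/m³.
Rates in a CSTR are evaluated at the outlet concentration: r_P = 0.486×0.7412^1.5 = 0.3101, r_Q = 0.0684×0.7412^2 = 0.03757.
Overall selectivity = C_P/C_Q = r_Pτ/(r_Qτ) = r_P/r_Q = 8.25.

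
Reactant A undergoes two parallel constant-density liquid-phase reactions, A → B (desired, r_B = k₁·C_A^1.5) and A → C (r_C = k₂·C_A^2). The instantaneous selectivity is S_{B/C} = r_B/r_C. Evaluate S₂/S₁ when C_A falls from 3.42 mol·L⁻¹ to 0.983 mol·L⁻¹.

1.87

S_{B/C} = (k₁/k₂)·C_A^-0.5, so S₂/S₁ = (C_{A,2}/C_{A,1})^-0.5.
= (0.983/3.42)^(-0.5) = (0.2874)^(-0.5) = 1.87.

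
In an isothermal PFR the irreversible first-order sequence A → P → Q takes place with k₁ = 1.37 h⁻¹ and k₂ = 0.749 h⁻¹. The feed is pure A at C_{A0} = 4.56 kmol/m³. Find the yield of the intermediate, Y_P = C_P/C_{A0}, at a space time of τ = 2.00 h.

For first-order series with pure A initially, C_P(τ) = k₁C_{A0}/(k₂−k₁)·(e^(−k₁τ) − e^(−k₂τ)).
e^(−k₁τ) = e^(−1.37×2.00) = e^(−2.740) = 0.06457; e^(−k₂τ) = e^(−1.498) = 0.2236.
C_P = 1.37×4.56/(0.749−1.37) × (0.06457−0.2236) = (-10.06)×(-0.1590) = 1.600 kmol/m³.
Y_P = C_P/C_{A0} = 1.600/4.56 = 0.351.

0.351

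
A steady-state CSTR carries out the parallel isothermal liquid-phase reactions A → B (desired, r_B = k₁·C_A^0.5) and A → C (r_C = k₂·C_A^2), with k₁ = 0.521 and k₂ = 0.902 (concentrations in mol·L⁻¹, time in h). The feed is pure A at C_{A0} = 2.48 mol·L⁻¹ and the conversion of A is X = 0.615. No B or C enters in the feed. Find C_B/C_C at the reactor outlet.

Exit C_A = C_{A0}(1−X) = 2.48×0.385 = 0.9548 mol·L⁻¹.
Rates in a CSTR are evaluated at the outlet concentration: r_B = 0.521×0.9548^0.5 = 0.5091, r_C = 0.902×0.9548^2 = 0.8223.
Overall selectivity = C_B/C_C = r_Bτ/(r_Cτ) = r_B/r_C = 0.619.

0.619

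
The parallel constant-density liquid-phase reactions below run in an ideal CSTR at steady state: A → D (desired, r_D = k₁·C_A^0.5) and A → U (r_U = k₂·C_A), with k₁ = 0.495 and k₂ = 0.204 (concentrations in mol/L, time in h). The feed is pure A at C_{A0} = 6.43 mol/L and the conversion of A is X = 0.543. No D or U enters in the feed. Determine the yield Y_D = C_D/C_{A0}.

0.318

Exit C_A = C_{A0}(1−X) = 6.43×0.457 = 2.939 mol/L.
In a CSTR the entire volume is at exit conditions, so r_D = 0.495×2.939^0.5 = 0.8485 and r_U = 0.204×2.939 = 0.5995.
Fraction of consumed A going to D: r_D/(r_D+r_U) = 0.5860.
C_D = 0.5860·C_{A0}·X = 0.5860×6.43×0.543 = 2.05 mol/L; Y_D = C_D/C_{A0} = 0.318.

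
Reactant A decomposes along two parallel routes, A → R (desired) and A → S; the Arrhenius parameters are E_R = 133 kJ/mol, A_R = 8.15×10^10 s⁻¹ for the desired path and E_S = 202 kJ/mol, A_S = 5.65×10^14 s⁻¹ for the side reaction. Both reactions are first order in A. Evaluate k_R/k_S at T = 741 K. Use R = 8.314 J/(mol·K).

10.5

Since both paths have the same order in A, the concentration cancels and S_{R/S} = k_R/k_S = (A_R/A_S)·exp[(E_S−E_R)/(RT)].
(E_S−E_R)/(RT) = (202−133)×10³/(8.314×741) = 69000/6161 = 11.20.
k_R/k_S = (8.15×10^10/5.65×10^14)·exp(11.20) = 1.442×10^-4 × 73136 = 10.5.
Since E_R < E_S, lowering the temperature improves selectivity toward R.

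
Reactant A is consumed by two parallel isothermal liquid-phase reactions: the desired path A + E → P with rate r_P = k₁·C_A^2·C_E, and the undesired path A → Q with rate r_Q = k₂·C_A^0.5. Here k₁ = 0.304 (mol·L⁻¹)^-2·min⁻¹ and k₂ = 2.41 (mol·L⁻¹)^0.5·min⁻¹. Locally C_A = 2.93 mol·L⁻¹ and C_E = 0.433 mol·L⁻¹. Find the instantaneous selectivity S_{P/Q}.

0.274

S_{P/Q} = r_P/r_Q = (k₁·C_A^2·C_E)/(k₂·C_A^0.5) = (k₁/k₂)·C_A^1.5·C_E.
= (0.304×2.930^2×0.4330) / (2.41×2.930^0.5) = 1.130/4.125 = 0.274.
Since the desired path is higher order in A, keeping C_A high (PFR or concentrated feed) favours P.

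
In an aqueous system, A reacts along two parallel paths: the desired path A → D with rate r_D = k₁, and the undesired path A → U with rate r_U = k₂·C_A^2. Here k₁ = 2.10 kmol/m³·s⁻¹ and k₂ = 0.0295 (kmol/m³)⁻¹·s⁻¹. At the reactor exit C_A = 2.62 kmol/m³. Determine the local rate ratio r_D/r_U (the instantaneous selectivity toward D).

10.4

S_{D/U} = r_D/r_U = (k₁)/(k₂·C_A^2) = (k₁/k₂)·C_A^-2.
= (2.10) / (0.0295×2.620^2) = 2.100/0.2025 = 10.4.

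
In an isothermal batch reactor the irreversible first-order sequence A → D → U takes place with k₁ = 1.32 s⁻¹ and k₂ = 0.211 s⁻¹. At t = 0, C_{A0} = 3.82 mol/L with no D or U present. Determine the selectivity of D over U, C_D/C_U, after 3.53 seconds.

1.27

Solving the coupled first-order balances gives C_D(t) = [k₁/(k₂−k₁)]·C_{A0}·(e^(−k₁t) − e^(−k₂t)).
e^(−k₁t) = e^(−1.32×3.53) = e^(−4.660) = 0.009470; e^(−k₂t) = e^(−0.7448) = 0.4748.
C_D = 1.32×3.82/(0.211−1.32) × (0.009470−0.4748) = (-4.547)×(-0.4653) = 2.116 mol/L.
C_A = C_{A0}e^(−k₁t) = 0.03618 mol/L, so C_U = C_{A0}−C_A−C_D = 1.668 mol/L; C_D/C_U = 1.27.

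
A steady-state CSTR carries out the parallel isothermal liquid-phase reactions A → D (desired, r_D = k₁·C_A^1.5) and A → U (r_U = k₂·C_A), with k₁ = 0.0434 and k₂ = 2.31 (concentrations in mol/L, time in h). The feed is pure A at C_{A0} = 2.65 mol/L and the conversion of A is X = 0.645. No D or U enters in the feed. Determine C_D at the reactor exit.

Exit C_A = C_{A0}(1−X) = 2.65×0.355 = 0.9407 mol/L.
A CSTR operates uniformly at the exit composition, giving r_D = 0.03960 and r_U = 2.173 (each k·C_A^n at C_A = 0.9407).
Fraction of consumed A going to D: r_D/(r_D+r_U) = 0.01790.
C_D = 0.01790·C_{A0}·X = 0.01790×2.65×0.645 = 0.0306 mol/L.

0.0306 mol/L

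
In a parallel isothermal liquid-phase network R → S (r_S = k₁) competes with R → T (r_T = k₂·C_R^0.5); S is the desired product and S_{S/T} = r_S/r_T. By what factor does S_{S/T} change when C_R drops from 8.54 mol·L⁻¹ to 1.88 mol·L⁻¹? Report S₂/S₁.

2.13

S_{S/T} = (k₁/k₂)·C_R^-0.5, so S₂/S₁ = (C_{R,2}/C_{R,1})^-0.5.
= (1.88/8.54)^(-0.5) = (0.2201)^(-0.5) = 2.13.
Selectivity toward S rises as C_R falls — low-concentration operation is favoured.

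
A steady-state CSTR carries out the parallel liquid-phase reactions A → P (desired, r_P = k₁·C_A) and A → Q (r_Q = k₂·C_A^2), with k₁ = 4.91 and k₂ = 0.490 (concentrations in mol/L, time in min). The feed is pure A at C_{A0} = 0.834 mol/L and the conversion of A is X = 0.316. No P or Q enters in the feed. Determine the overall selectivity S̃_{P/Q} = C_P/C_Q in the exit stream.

Exit C_A = C_{A0}(1−X) = 0.834×0.684 = 0.5705 mol/L.
In a CSTR the entire volume is at exit conditions, so r_P = 4.91×0.5705 = 2.801 and r_Q = 0.490×0.5705^2 = 0.1595.
Overall selectivity = C_P/C_Q = r_Pτ/(r_Qτ) = r_P/r_Q = 17.6.

17.6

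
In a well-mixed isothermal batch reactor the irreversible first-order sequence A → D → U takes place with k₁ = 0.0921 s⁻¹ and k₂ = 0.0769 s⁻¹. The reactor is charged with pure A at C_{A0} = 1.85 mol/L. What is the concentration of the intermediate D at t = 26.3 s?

Solving the coupled first-order balances gives C_D(t) = [k₁/(k₂−k₁)]·C_{A0}·(e^(−k₁t) − e^(−k₂t)).
e^(−k₁t) = e^(−0.0921×26.3) = e^(−2.422) = 0.08872; e^(−k₂t) = e^(−2.022) = 0.1323.
C_D = 0.0921×1.85/(0.0769−0.0921) × (0.08872−0.1323) = (-11.21)×(-0.04360) = 0.4888 mol/L.

0.489 mol/L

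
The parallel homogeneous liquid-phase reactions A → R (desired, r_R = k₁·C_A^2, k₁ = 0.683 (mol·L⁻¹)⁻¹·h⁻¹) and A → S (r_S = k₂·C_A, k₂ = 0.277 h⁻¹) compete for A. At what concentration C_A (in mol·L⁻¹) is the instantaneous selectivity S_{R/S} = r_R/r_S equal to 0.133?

S_{R/S} = (k₁/k₂)·C_A ⇒ C_A = S·k₂/k₁.
= 0.133×0.277/0.683 = 0.0539 mol·L⁻¹.

0.0539 mol·L⁻¹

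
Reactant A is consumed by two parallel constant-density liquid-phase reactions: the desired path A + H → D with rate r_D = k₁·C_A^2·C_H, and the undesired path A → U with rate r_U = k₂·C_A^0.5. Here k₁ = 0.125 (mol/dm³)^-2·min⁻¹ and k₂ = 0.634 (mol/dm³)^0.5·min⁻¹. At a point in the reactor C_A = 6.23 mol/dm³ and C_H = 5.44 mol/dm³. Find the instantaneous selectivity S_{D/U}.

16.7

S_{D/U} = r_D/r_U = (k₁·C_A^2·C_H)/(k₂·C_A^0.5) = (k₁/k₂)·C_A^1.5·C_H.
= (0.125×6.230^2×5.440) / (0.634×6.230^0.5) = 26.39/1.582 = 16.7.
Since the desired path is higher order in A, keeping C_A high (PFR or concentrated feed) favours D.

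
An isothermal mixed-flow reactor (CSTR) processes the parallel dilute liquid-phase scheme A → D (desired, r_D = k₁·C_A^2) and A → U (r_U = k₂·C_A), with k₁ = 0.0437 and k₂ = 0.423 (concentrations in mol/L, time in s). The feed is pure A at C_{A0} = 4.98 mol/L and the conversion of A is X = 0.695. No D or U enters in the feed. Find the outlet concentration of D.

0.469 mol/L

Exit C_A = C_{A0}(1−X) = 4.98×0.305 = 1.519 mol/L.
A CSTR operates uniformly at the exit composition, giving r_D = 0.1008 and r_U = 0.6425 (each k·C_A^n at C_A = 1.519).
Fraction of consumed A going to D: r_D/(r_D+r_U) = 0.1356.
C_D = 0.1356·C_{A0}·X = 0.1356×4.98×0.695 = 0.469 mol/L.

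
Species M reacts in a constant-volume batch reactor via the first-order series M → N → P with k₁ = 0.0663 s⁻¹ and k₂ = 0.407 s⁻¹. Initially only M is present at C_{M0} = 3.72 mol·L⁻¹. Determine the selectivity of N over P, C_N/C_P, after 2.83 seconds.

The intermediate concentration in a first-order A→B→C sequence is C_N = k₁C_{M0}(e^(−k₁t) − e^(−k₂t))/(k₂−k₁).
e^(−k₁t) = e^(−0.0663×2.83) = e^(−0.1876) = 0.8289; e^(−k₂t) = e^(−1.152) = 0.3161.
C_N = 0.0663×3.72/(0.407−0.0663) × (0.8289−0.3161) = 0.7239×0.5129 = 0.3713 mol·L⁻¹.
C_M = C_{M0}e^(−k₁t) = 3.084 mol·L⁻¹, so C_P = C_{M0}−C_M−C_N = 0.2651 mol·L⁻¹; C_N/C_P = 1.40.

1.40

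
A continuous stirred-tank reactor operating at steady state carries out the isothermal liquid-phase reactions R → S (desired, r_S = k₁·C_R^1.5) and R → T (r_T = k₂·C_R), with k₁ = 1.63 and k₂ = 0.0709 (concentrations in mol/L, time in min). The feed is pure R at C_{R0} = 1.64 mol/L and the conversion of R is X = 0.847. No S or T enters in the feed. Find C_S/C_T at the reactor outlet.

Exit C_R = C_{R0}(1−X) = 1.64×0.153 = 0.2509 mol/L.
A CSTR operates uniformly at the exit composition, giving r_S = 0.2049 and r_T = 0.01779 (each k·C_R^n at C_R = 0.2509).
Overall selectivity = C_S/C_T = r_Sτ/(r_Tτ) = r_S/r_T = 11.5.

11.5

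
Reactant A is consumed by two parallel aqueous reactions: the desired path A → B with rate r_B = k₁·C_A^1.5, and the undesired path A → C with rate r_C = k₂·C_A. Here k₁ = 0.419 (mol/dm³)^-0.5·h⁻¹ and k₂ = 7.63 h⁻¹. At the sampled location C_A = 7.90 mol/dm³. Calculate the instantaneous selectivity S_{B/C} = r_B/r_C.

S_{B/C} = r_B/r_C = (k₁·C_A^1.5)/(k₂·C_A) = (k₁/k₂)·C_A^0.5.
= (0.419×7.900^1.5) / (7.63×7.900) = 9.304/60.28 = 0.154.

0.154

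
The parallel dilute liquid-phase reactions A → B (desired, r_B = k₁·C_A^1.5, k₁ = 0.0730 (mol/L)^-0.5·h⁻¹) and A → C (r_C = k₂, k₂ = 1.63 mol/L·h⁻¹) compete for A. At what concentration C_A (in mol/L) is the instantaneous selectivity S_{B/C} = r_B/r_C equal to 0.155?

S_{B/C} = (k₁/k₂)·C_A^1.5 ⇒ C_A = (S·k₂/k₁)^(1/1.5).
= (0.155×1.63/0.0730)^(0.6667) = (3.461)^(0.6667) = 2.29 mol/L.

2.29 mol/L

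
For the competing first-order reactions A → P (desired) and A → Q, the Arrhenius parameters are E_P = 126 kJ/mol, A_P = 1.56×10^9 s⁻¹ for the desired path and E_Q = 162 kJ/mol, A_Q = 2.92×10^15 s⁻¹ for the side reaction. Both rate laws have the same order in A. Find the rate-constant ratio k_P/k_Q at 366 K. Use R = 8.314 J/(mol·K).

k_P/k_Q = (A_P/A_Q)·exp[−(E_P−E_Q)/(RT)] = (A_P/A_Q)·exp[(E_Q−E_P)/(RT)].
(E_Q−E_P)/(RT) = (162−126)×10³/(8.314×366) = 36000/3043 = 11.83.
k_P/k_Q = (1.56×10^9/2.92×10^15)·exp(11.83) = 5.342×10^-7 × 1.374×10^5 = 0.0734.

0.0734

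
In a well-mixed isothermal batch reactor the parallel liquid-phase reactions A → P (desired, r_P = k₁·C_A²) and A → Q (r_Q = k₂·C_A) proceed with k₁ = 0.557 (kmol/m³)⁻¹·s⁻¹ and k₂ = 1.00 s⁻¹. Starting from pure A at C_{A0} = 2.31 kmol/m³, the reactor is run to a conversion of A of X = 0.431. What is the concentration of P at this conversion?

C_A = C_{A0}(1−X) = 1.314 kmol/m³.
Along a PFR/batch, dC_Q/dC_A = −r_Q/(r_P+r_Q) = −k₂/(k₂+k₁·C_A).
Integrating from C_{A0} to C_A: C_Q = (1.00/0.557)·ln[(1.00+0.557·2.31)/(1.00+0.557·1.31)] = 1.795·ln(2.287/1.732) = 0.4987 kmol/m³.
Then C_P = (C_{A0}−C_A) − C_Q = 0.9956 − 0.4987 = 0.4970 kmol/m³.

0.497 kmol/m³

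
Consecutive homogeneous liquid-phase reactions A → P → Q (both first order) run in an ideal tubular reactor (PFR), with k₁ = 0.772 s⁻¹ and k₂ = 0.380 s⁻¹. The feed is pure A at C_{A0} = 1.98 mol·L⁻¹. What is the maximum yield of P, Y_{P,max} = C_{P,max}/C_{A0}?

0.503

For a first-order series the maximum intermediate yield is C_{P,max}/C_{A0} = (k₁/k₂)^[k₂/(k₂−k₁)].
= (0.772/0.380)^(0.380/(0.380−0.772)) = (2.032)^(-0.9694) = 0.5030.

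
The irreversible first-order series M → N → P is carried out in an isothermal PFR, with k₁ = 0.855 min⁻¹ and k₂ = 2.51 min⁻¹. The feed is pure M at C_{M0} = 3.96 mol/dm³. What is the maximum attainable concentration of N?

For a first-order series the maximum intermediate yield is C_{N,max}/C_{M0} = (k₁/k₂)^[k₂/(k₂−k₁)].
= (0.855/2.51)^(2.51/(2.51−0.855)) = (0.3406)^(1.517) = 0.1953.
C_{N,max} = 0.1953×3.96 = 0.773 mol/dm³.

0.773 mol/dm³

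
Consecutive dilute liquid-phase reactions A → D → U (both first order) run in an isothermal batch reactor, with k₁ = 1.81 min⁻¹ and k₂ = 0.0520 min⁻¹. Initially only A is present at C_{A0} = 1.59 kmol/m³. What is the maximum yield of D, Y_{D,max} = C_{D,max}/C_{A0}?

0.900

At the optimum, C_{D,max}/C_{A0} = (k₁/k₂)^[k₂/(k₂−k₁)].
= (1.81/0.0520)^(0.0520/(0.0520−1.81)) = (34.81)^(-0.02958) = 0.9003.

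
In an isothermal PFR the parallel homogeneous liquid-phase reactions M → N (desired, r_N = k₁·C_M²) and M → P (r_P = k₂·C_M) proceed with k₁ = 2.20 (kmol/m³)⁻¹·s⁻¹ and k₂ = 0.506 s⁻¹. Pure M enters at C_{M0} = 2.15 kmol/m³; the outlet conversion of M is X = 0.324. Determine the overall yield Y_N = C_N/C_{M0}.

0.287

C_M = C_{M0}(1−X) = 1.453 kmol/m³.
Along a PFR/batch, dC_P/dC_M = −r_P/(r_N+r_P) = −k₂/(k₂+k₁·C_M).
Integrating from C_{M0} to C_M: C_P = (0.506/2.20)·ln[(0.506+2.20·2.15)/(0.506+2.20·1.45)] = 0.2300·ln(5.236/3.703) = 0.07965 kmol/m³.
Then C_N = (C_{M0}−C_M) − C_P = 0.6966 − 0.07965 = 0.6170 kmol/m³.
Y_N = C_N/C_{M0} = 0.6170/2.15 = 0.287.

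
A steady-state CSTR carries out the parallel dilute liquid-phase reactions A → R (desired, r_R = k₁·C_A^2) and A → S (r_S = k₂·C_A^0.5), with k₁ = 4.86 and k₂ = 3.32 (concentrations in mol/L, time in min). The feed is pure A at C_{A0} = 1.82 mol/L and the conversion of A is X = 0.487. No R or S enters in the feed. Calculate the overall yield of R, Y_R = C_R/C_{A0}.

Exit C_A = C_{A0}(1−X) = 1.82×0.513 = 0.9337 mol/L.
A CSTR operates uniformly at the exit composition, giving r_R = 4.237 and r_S = 3.208 (each k·C_A^n at C_A = 0.9337).
Fraction of consumed A going to R: r_R/(r_R+r_S) = 0.5691.
C_R = 0.5691·C_{A0}·X = 0.5691×1.82×0.487 = 0.504 mol/L; Y_R = C_R/C_{A0} = 0.277.

0.277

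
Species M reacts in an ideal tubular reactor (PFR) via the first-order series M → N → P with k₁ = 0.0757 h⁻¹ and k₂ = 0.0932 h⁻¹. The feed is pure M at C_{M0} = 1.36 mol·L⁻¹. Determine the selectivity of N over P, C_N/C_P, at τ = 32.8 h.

0.208

The intermediate concentration in a first-order A→B→C sequence is C_N = k₁C_{M0}(e^(−k₁τ) − e^(−k₂τ))/(k₂−k₁).
e^(−k₁τ) = e^(−0.0757×32.8) = e^(−2.483) = 0.08350; e^(−k₂τ) = e^(−3.057) = 0.04703.
C_N = 0.0757×1.36/(0.0932−0.0757) × (0.08350−0.04703) = 5.883×0.03647 = 0.2145 mol·L⁻¹.
C_M = C_{M0}e^(−k₁τ) = 0.1136 mol·L⁻¹, so C_P = C_{M0}−C_M−C_N = 1.032 mol·L⁻¹; C_N/C_P = 0.208.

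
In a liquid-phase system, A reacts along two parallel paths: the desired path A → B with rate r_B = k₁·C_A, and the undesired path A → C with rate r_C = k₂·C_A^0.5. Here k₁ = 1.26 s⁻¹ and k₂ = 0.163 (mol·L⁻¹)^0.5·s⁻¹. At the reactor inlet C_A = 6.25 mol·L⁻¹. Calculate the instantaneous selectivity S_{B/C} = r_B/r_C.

S_{B/C} = r_B/r_C = (k₁·C_A)/(k₂·C_A^0.5) = (k₁/k₂)·C_A^0.5.
= (1.26×6.250) / (0.163×6.250^0.5) = 7.875/0.4075 = 19.3.

19.3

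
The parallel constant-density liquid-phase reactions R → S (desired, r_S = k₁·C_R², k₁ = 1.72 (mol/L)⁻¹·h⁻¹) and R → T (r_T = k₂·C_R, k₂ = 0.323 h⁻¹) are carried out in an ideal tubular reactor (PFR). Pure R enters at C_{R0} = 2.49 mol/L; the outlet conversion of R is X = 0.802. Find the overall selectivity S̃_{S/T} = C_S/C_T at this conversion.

C_R = C_{R0}(1−X) = 0.4930 mol/L.
Along a PFR/batch, dC_T/dC_R = −r_T/(r_S+r_T) = −k₂/(k₂+k₁·C_R).
Integrating from C_{R0} to C_R: C_T = (0.323/1.72)·ln[(0.323+1.72·2.49)/(0.323+1.72·0.493)] = 0.1878·ln(4.606/1.171) = 0.2572 mol/L.
Then C_S = (C_{R0}−C_R) − C_T = 1.997 − 0.2572 = 1.740 mol/L.
S̃_{S/T} = C_S/C_T = 1.740/0.2572 = 6.77.

6.77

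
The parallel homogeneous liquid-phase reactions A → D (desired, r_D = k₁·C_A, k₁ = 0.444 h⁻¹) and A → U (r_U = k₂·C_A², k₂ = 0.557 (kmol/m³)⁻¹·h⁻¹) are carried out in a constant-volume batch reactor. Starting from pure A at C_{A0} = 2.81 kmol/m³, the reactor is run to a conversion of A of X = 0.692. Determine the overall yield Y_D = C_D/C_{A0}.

C_A = C_{A0}(1−X) = 0.8655 kmol/m³.
Along a PFR/batch, dC_D/dC_A = −r_D/(r_D+r_U) = −k₁/(k₁+k₂·C_A).
Integrating from C_{A0} to C_A: C_D = (0.444/0.557)·ln[(0.444+0.557·2.81)/(0.444+0.557·0.865)] = 0.7971·ln(2.009/0.9261) = 0.6174 kmol/m³.
Y_D = C_D/C_{A0} = 0.6174/2.81 = 0.220.

0.220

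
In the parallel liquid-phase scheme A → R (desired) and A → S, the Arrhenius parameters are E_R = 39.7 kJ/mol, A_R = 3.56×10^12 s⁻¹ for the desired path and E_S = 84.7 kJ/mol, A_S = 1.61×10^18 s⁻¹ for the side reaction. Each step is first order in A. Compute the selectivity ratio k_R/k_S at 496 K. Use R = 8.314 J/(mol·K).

0.121

Since both paths have the same order in A, the concentration cancels and S_{R/S} = k_R/k_S = (A_R/A_S)·exp[(E_S−E_R)/(RT)].
(E_S−E_R)/(RT) = (84.7−39.7)×10³/(8.314×496) = 45000/4124 = 10.91.
k_R/k_S = (3.56×10^12/1.61×10^18)·exp(10.91) = 2.211×10^-6 × 54853 = 0.121.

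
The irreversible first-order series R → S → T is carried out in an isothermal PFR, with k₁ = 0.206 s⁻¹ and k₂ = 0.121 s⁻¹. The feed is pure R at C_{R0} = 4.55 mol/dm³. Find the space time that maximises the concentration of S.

6.26 s

For first-order series the maximum of C_S occurs at τ_opt = ln(k₂/k₁)/(k₂−k₁).
= ln(0.121/0.206)/(0.121−0.206) = ln(0.5874)/-0.08500 = -0.5321/-0.08500 = 6.26 s.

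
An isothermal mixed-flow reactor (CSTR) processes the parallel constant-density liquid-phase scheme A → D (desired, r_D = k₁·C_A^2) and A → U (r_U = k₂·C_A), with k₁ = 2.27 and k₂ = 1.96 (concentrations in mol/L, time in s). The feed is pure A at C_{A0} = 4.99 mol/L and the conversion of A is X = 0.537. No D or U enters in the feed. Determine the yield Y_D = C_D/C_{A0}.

0.391

Exit C_A = C_{A0}(1−X) = 4.99×0.463 = 2.310 mol/L.
In a CSTR the entire volume is at exit conditions, so r_D = 2.27×2.310^2 = 12.12 and r_U = 1.96×2.310 = 4.528.
Fraction of consumed A going to D: r_D/(r_D+r_U) = 0.7279.
C_D = 0.7279·C_{A0}·X = 0.7279×4.99×0.537 = 1.95 mol/L; Y_D = C_D/C_{A0} = 0.391.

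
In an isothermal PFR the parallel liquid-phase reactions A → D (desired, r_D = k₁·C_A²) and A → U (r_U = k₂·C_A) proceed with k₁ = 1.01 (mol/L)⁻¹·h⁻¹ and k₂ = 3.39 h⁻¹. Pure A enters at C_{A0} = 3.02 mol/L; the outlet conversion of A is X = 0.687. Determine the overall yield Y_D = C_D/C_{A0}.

0.250

C_A = C_{A0}(1−X) = 0.9453 mol/L.
Along a PFR/batch, dC_U/dC_A = −r_U/(r_D+r_U) = −k₂/(k₂+k₁·C_A).
Integrating from C_{A0} to C_A: C_U = (3.39/1.01)·ln[(3.39+1.01·3.02)/(3.39+1.01·0.945)] = 3.356·ln(6.440/4.345) = 1.321 mol/L.
Then C_D = (C_{A0}−C_A) − C_U = 2.075 − 1.321 = 0.7536 mol/L.
Y_D = C_D/C_{A0} = 0.7536/3.02 = 0.250.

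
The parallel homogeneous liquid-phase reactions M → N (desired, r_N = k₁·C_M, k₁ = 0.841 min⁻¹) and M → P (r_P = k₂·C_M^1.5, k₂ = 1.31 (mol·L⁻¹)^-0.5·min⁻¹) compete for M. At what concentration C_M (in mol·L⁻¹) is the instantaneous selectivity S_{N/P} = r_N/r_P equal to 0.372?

S_{N/P} = (k₁/k₂)·C_M^-0.5 ⇒ C_M = (S·k₂/k₁)^(-2).
= (0.372×1.31/0.841)^(-2) = (0.5795)^(-2) = 2.98 mol·L⁻¹.

2.98 mol·L⁻¹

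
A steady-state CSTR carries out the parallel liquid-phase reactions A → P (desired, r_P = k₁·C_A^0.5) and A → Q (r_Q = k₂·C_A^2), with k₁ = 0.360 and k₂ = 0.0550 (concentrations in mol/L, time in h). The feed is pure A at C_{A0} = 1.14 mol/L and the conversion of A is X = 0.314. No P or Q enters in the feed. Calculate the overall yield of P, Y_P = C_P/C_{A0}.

0.284

Exit C_A = C_{A0}(1−X) = 1.14×0.686 = 0.7820 mol/L.
In a CSTR the entire volume is at exit conditions, so r_P = 0.360×0.7820^0.5 = 0.3184 and r_Q = 0.0550×0.7820^2 = 0.03364.
Fraction of consumed A going to P: r_P/(r_P+r_Q) = 0.9044.
C_P = 0.9044·C_{A0}·X = 0.9044×1.14×0.314 = 0.324 mol/L; Y_P = C_P/C_{A0} = 0.284.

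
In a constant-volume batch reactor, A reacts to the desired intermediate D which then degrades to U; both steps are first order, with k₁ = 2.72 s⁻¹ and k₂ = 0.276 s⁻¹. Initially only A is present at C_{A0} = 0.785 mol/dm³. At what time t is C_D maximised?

0.936 s

The intermediate peaks when r₁ = r₂, i.e. k₁e^(−k₁t) = k₂e^(−k₂t), giving t_opt = ln(k₂/k₁)/(k₂−k₁).
= ln(0.276/2.72)/(0.276−2.72) = ln(0.1015)/-2.444 = -2.288/-2.444 = 0.936 s.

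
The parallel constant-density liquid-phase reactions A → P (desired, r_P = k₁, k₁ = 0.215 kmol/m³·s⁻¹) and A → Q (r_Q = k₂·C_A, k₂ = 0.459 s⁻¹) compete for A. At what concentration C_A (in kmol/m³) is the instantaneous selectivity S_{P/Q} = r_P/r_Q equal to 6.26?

0.0748 kmol/m³

S_{P/Q} = (k₁/k₂)·C_A⁻¹ ⇒ C_A = (S·k₂/k₁)^(-1).
= (6.26×0.459/0.215)^(-1) = (13.36)^(-1) = 0.0748 kmol/m³.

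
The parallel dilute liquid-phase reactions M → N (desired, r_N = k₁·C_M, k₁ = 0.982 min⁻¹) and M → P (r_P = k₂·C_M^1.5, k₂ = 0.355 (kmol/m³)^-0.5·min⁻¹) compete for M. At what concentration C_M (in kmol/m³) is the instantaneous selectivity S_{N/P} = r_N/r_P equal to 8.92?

S_{N/P} = (k₁/k₂)·C_M^-0.5 ⇒ C_M = (S·k₂/k₁)^(-2).
= (8.92×0.355/0.982)^(-2) = (3.225)^(-2) = 0.0962 kmol/m³.

0.0962 kmol/m³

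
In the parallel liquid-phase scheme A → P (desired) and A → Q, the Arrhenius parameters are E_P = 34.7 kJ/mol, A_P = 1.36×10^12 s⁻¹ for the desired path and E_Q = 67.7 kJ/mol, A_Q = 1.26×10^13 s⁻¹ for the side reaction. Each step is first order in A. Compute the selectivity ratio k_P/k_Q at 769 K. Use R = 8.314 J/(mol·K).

k_P/k_Q = (A_P/A_Q)·exp[−(E_P−E_Q)/(RT)] = (A_P/A_Q)·exp[(E_Q−E_P)/(RT)].
(E_Q−E_P)/(RT) = (67.7−34.7)×10³/(8.314×769) = 33000/6393 = 5.162.
k_P/k_Q = (1.36×10^12/1.26×10^13)·exp(5.162) = 0.1079 × 174.4 = 18.8.

18.8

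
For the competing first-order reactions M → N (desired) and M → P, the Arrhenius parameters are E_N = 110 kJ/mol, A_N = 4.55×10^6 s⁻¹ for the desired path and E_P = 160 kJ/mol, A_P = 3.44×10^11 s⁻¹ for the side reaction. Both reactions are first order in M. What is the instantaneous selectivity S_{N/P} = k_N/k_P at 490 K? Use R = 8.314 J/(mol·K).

2.83

k_N/k_P = (A_N/A_P)·exp[−(E_N−E_P)/(RT)] = (A_N/A_P)·exp[(E_P−E_N)/(RT)].
(E_P−E_N)/(RT) = (160−110)×10³/(8.314×490) = 50000/4074 = 12.27.
k_N/k_P = (4.55×10^6/3.44×10^11)·exp(12.27) = 1.323×10^-5 × 2.139×10^5 = 2.83.
Since E_N < E_P, lowering the temperature improves selectivity toward N.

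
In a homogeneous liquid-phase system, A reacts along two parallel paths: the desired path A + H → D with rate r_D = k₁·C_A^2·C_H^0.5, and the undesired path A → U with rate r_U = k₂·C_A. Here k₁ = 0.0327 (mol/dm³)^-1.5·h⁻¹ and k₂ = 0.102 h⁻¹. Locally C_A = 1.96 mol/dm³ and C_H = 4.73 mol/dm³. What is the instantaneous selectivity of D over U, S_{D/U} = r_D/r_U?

1.37

S_{D/U} = r_D/r_U = (k₁·C_A^2·C_H^0.5)/(k₂·C_A) = (k₁/k₂)·C_A·C_H^0.5.
= (0.0327×1.960^2×4.730^0.5) / (0.102×1.960) = 0.2732/0.1999 = 1.37.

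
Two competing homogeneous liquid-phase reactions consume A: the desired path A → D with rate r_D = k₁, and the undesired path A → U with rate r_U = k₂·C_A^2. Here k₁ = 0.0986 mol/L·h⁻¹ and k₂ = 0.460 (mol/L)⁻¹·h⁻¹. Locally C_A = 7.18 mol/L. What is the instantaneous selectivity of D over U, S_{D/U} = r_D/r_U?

S_{D/U} = r_D/r_U = (k₁)/(k₂·C_A^2) = (k₁/k₂)·C_A^-2.
= (0.0986) / (0.460×7.180^2) = 0.09860/23.71 = 0.00416.
The undesired path is higher order in A, so low C_A (CSTR or dilute feed) favours D.

0.00416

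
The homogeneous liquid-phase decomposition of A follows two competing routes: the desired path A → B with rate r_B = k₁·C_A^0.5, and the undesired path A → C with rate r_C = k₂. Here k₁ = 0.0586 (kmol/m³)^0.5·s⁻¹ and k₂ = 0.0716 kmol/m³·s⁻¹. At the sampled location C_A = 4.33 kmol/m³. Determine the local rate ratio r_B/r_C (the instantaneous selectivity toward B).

1.70

S_{B/C} = r_B/r_C = (k₁·C_A^0.5)/(k₂) = (k₁/k₂)·C_A^0.5.
= (0.0586×4.330^0.5) / (0.0716) = 0.1219/0.07160 = 1.70.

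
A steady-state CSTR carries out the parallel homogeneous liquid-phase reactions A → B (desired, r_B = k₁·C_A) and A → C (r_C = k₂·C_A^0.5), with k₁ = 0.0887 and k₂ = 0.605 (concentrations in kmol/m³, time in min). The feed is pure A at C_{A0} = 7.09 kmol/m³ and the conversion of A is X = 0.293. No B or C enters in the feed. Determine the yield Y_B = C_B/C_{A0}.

Exit C_A = C_{A0}(1−X) = 7.09×0.707 = 5.013 kmol/m³.
Rates in a CSTR are evaluated at the outlet concentration: r_B = 0.0887×5.013 = 0.4446, r_C = 0.605×5.013^0.5 = 1.355.
Fraction of consumed A going to B: r_B/(r_B+r_C) = 0.2471.
C_B = 0.2471·C_{A0}·X = 0.2471×7.09×0.293 = 0.513 kmol/m³; Y_B = C_B/C_{A0} = 0.0724.

0.0724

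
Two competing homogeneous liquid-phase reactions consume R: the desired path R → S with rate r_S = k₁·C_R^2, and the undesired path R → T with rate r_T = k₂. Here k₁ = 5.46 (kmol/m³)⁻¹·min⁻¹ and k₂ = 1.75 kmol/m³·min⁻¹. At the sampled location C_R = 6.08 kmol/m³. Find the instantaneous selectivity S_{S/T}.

115

S_{S/T} = r_S/r_T = (k₁·C_R^2)/(k₂) = (k₁/k₂)·C_R^2.
= (5.46×6.080^2) / (1.75) = 201.8/1.750 = 115.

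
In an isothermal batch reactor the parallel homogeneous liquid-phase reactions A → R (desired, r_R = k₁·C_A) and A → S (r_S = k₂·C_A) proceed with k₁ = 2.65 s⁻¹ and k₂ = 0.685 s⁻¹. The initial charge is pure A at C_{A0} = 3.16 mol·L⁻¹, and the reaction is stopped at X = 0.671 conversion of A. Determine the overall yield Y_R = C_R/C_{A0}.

C_A = C_{A0}(1−X) = 1.040 mol·L⁻¹.
Both paths are first order in A, so the instantaneous fraction to R is constant: dC_R/d(−C_A) = k₁/(k₁+k₂) = 0.7946.
C_R = 0.7946·(C_{A0}−C_A) = 0.7946×2.120 = 1.68 mol·L⁻¹.
Y_R = C_R/C_{A0} = 1.685/3.16 = 0.533.

0.533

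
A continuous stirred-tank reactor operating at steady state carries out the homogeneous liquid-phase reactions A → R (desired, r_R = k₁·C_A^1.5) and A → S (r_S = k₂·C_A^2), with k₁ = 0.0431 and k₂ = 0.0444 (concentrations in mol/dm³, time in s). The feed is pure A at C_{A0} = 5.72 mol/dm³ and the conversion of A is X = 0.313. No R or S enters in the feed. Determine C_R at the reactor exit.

0.589 mol/dm³

Exit C_A = C_{A0}(1−X) = 5.72×0.687 = 3.930 mol/dm³.
In a CSTR the entire volume is at exit conditions, so r_R = 0.0431×3.930^1.5 = 0.3357 and r_S = 0.0444×3.930^2 = 0.6856.
Fraction of consumed A going to R: r_R/(r_R+r_S) = 0.3287.
C_R = 0.3287·C_{A0}·X = 0.3287×5.72×0.313 = 0.589 mol/dm³.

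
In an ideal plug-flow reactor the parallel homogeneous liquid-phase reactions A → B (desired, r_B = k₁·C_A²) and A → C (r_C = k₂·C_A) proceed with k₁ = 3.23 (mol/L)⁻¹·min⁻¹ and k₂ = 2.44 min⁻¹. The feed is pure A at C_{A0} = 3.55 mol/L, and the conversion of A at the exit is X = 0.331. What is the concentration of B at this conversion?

0.934 mol/L

C_A = C_{A0}(1−X) = 2.375 mol/L.
Along a PFR/batch, dC_C/dC_A = −r_C/(r_B+r_C) = −k₂/(k₂+k₁·C_A).
Integrating from C_{A0} to C_A: C_C = (2.44/3.23)·ln[(2.44+3.23·3.55)/(2.44+3.23·2.37)] = 0.7554·ln(13.91/10.11) = 0.2408 mol/L.
Then C_B = (C_{A0}−C_A) − C_C = 1.175 − 0.2408 = 0.9343 mol/L.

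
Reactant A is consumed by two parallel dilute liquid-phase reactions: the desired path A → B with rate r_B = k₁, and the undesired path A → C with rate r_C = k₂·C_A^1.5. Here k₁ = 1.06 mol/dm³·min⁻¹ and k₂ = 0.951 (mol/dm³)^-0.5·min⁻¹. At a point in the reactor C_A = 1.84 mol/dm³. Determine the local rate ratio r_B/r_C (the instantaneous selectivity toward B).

0.447

S_{B/C} = r_B/r_C = (k₁)/(k₂·C_A^1.5) = (k₁/k₂)·C_A^-1.5.
= (1.06) / (0.951×1.840^1.5) = 1.060/2.374 = 0.447.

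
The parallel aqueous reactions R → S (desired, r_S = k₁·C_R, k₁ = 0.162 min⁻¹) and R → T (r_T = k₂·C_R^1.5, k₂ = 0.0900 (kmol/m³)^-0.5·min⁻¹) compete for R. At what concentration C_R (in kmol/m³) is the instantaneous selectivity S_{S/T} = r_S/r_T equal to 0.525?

S_{S/T} = (k₁/k₂)·C_R^-0.5 ⇒ C_R = (S·k₂/k₁)^(-2).
= (0.525×0.0900/0.162)^(-2) = (0.2917)^(-2) = 11.8 kmol/m³.

11.8 kmol/m³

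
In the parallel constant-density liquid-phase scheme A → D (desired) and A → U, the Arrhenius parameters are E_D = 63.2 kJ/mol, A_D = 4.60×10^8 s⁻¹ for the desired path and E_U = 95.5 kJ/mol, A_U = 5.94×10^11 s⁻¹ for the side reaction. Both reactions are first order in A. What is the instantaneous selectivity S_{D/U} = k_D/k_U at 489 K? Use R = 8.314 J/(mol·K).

2.18

Since both paths have the same order in A, the concentration cancels and S_{D/U} = k_D/k_U = (A_D/A_U)·exp[(E_U−E_D)/(RT)].
(E_U−E_D)/(RT) = (95.5−63.2)×10³/(8.314×489) = 32300/4066 = 7.945.
k_D/k_U = (4.60×10^8/5.94×10^11)·exp(7.945) = 7.744×10^-4 × 2821 = 2.18.
Since E_D < E_U, lowering the temperature improves selectivity toward D.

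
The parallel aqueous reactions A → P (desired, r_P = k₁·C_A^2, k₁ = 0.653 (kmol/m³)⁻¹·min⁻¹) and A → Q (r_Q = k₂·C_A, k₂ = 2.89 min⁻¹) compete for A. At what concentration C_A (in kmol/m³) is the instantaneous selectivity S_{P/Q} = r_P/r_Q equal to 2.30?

10.2 kmol/m³

S_{P/Q} = (k₁/k₂)·C_A ⇒ C_A = S·k₂/k₁.
= 2.30×2.89/0.653 = 10.2 kmol/m³.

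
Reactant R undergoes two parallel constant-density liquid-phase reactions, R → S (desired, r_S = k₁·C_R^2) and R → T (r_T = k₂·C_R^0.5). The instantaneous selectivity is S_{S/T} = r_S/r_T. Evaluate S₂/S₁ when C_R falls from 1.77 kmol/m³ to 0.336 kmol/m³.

S_{S/T} = (k₁/k₂)·C_R^1.5, so S₂/S₁ = (C_{R,2}/C_{R,1})^1.5.
= (0.336/1.77)^1.5 = (0.1898)^1.5 = 0.0827.

0.0827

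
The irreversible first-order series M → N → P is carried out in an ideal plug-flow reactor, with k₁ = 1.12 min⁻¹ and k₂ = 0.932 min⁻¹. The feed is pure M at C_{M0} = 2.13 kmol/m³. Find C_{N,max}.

0.857 kmol/m³

Evaluating C_N at τ_opt = ln(k₂/k₁)/(k₂−k₁) gives C_{N,max}/C_{M0} = (k₁/k₂)^[k₂/(k₂−k₁)].
= (1.12/0.932)^(0.932/(0.932−1.12)) = (1.202)^(-4.957) = 0.4021.
C_{N,max} = 0.4021×2.13 = 0.857 kmol/m³.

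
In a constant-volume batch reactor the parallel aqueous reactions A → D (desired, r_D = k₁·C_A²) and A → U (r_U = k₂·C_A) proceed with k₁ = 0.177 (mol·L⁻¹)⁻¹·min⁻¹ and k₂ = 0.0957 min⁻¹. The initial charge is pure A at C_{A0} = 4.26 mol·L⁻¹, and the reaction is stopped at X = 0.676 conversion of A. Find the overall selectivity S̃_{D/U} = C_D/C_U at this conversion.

4.81

C_A = C_{A0}(1−X) = 1.380 mol·L⁻¹.
Along a PFR/batch, dC_U/dC_A = −r_U/(r_D+r_U) = −k₂/(k₂+k₁·C_A).
Integrating from C_{A0} to C_A: C_U = (0.0957/0.177)·ln[(0.0957+0.177·4.26)/(0.0957+0.177·1.38)] = 0.5407·ln(0.8497/0.3400) = 0.4952 mol·L⁻¹.
Then C_D = (C_{A0}−C_A) − C_U = 2.880 − 0.4952 = 2.385 mol·L⁻¹.
S̃_{D/U} = C_D/C_U = 2.385/0.4952 = 4.81.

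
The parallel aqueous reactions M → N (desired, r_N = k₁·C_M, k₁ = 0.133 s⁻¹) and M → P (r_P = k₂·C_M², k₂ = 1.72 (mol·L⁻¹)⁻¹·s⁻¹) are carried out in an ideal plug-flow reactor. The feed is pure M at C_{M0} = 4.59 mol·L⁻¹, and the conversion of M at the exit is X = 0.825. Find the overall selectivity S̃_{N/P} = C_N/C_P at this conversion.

0.0353

C_M = C_{M0}(1−X) = 0.8033 mol·L⁻¹.
Along a PFR/batch, dC_N/dC_M = −r_N/(r_N+r_P) = −k₁/(k₁+k₂·C_M).
Integrating from C_{M0} to C_M: C_N = (0.133/1.72)·ln[(0.133+1.72·4.59)/(0.133+1.72·0.803)] = 0.07733·ln(8.028/1.515) = 0.1290 mol·L⁻¹.
C_P = (C_{M0}−C_M)−C_N = 3.658 mol·L⁻¹; S̃_{N/P} = 0.1290/3.658 = 0.0353.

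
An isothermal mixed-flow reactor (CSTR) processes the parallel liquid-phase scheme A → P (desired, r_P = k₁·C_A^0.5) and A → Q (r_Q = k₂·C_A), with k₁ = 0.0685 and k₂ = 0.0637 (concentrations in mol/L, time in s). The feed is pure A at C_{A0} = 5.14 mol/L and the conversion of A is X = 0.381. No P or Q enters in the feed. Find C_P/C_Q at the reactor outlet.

0.603

Exit C_A = C_{A0}(1−X) = 5.14×0.619 = 3.182 mol/L.
A CSTR operates uniformly at the exit composition, giving r_P = 0.1222 and r_Q = 0.2027 (each k·C_A^n at C_A = 3.182).
Overall selectivity = C_P/C_Q = r_Pτ/(r_Qτ) = r_P/r_Q = 0.603.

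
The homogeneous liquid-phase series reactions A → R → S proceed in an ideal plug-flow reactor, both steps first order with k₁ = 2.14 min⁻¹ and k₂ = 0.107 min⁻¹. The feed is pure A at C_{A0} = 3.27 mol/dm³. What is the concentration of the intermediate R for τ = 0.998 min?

For first-order series with pure A initially, C_R(τ) = k₁C_{A0}/(k₂−k₁)·(e^(−k₁τ) − e^(−k₂τ)).
e^(−k₁τ) = e^(−2.14×0.998) = e^(−2.136) = 0.1182; e^(−k₂τ) = e^(−0.1068) = 0.8987.
C_R = 2.14×3.27/(0.107−2.14) × (0.1182−0.8987) = (-3.442)×(-0.7806) = 2.687 mol/dm³.

2.69 mol/dm³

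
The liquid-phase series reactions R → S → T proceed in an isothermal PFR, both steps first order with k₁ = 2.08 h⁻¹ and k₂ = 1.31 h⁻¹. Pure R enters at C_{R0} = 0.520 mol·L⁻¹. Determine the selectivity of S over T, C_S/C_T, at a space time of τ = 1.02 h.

0.782

For first-order series with pure R initially, C_S(τ) = k₁C_{R0}/(k₂−k₁)·(e^(−k₁τ) − e^(−k₂τ)).
e^(−k₁τ) = e^(−2.08×1.02) = e^(−2.122) = 0.1198; e^(−k₂τ) = e^(−1.336) = 0.2628.
C_S = 2.08×0.520/(1.31−2.08) × (0.1198−0.2628) = (-1.405)×(-0.1430) = 0.2009 mol·L⁻¹.
C_R = C_{R0}e^(−k₁τ) = 0.06232 mol·L⁻¹, so C_T = C_{R0}−C_R−C_S = 0.2568 mol·L⁻¹; C_S/C_T = 0.782.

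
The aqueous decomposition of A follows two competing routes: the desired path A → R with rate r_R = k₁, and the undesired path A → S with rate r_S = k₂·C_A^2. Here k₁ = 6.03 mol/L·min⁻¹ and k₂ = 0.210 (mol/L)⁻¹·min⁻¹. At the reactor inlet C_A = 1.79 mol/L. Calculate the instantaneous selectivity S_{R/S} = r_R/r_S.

S_{R/S} = r_R/r_S = (k₁)/(k₂·C_A^2) = (k₁/k₂)·C_A^-2.
= (6.03) / (0.210×1.790^2) = 6.030/0.6729 = 8.96.

8.96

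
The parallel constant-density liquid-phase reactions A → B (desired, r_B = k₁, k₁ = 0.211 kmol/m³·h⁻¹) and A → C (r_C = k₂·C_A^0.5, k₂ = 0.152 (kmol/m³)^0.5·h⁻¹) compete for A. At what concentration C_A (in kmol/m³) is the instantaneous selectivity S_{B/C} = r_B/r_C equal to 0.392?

12.5 kmol/m³

S_{B/C} = (k₁/k₂)·C_A^-0.5 ⇒ C_A = (S·k₂/k₁)^(-2).
= (0.392×0.152/0.211)^(-2) = (0.2824)^(-2) = 12.5 kmol/m³.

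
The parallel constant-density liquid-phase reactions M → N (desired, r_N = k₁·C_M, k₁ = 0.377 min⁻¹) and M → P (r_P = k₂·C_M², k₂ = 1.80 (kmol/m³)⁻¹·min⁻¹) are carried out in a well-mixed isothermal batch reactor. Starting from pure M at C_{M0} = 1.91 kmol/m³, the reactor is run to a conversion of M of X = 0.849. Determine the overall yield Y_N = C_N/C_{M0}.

C_M = C_{M0}(1−X) = 0.2884 kmol/m³.
Along a PFR/batch, dC_N/dC_M = −r_N/(r_N+r_P) = −k₁/(k₁+k₂·C_M).
Integrating from C_{M0} to C_M: C_N = (0.377/1.80)·ln[(0.377+1.80·1.91)/(0.377+1.80·0.288)] = 0.2094·ln(3.815/0.8961) = 0.3034 kmol/m³.
Y_N = C_N/C_{M0} = 0.3034/1.91 = 0.159.

0.159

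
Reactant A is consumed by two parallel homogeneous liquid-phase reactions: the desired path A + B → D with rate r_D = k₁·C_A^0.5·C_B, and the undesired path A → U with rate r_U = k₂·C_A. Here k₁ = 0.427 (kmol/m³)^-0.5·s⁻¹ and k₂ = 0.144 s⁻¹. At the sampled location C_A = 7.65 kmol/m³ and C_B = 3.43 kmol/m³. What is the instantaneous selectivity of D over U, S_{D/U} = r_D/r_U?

3.68

S_{D/U} = r_D/r_U = (k₁·C_A^0.5·C_B)/(k₂·C_A) = (k₁/k₂)·C_A^-0.5·C_B.
= (0.427×7.650^0.5×3.430) / (0.144×7.650) = 4.051/1.102 = 3.68.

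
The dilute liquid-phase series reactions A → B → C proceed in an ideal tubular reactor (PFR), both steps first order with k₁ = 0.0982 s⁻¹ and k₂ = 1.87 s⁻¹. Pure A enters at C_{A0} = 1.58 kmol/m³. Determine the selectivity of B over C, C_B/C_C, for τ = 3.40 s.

0.162

Solving the coupled first-order balances gives C_B(τ) = [k₁/(k₂−k₁)]·C_{A0}·(e^(−k₁τ) − e^(−k₂τ)).
e^(−k₁τ) = e^(−0.0982×3.40) = e^(−0.3339) = 0.7161; e^(−k₂τ) = e^(−6.358) = 0.001733.
C_B = 0.0982×1.58/(1.87−0.0982) × (0.7161−0.001733) = 0.08757×0.7144 = 0.06256 kmol/m³.
C_A = C_{A0}e^(−k₁τ) = 1.132 kmol/m³, so C_C = C_{A0}−C_A−C_B = 0.3859 kmol/m³; C_B/C_C = 0.162.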